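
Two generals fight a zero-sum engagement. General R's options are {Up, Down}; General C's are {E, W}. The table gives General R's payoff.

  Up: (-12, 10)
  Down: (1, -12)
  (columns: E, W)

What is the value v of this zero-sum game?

-134/35

Row minima: Up → -12, Down → -12; maximin = -12.
Column maxima: E → 1, W → 10; minimax = 1.
-12 ≠ 1, so there is no saddle point; optimal play is mixed.
Let General R play Up with probability p. Expected payoff against E: (-12)p + 1(1−p) = −13p + 1; against W: 10p + (-12)(1−p) = 22p − 12.
Setting these equal: −13p + 1 = 22p − 12 ⇒ −35p = -13 ⇒ p = 13/35, and the value is (-13)·(13/35) + 1 = -134/35.
For General C: with q = P(E), equating Up's and Down's payoffs gives −22q + 10 = 13q − 12 ⇒ q = 22/35.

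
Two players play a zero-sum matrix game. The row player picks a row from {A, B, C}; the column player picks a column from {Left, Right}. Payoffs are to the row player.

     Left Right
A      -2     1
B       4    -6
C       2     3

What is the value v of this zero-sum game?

Row minima: A → -2, B → -6, C → 2; maximin = 2.
Column maxima: Left → 4, Right → 3; minimax = 3.
2 ≠ 3, so there is no saddle point; optimal play is mixed.
A is strictly dominated by C, so the row player never plays it.
On the remaining 2×2 (B, C vs Left, Right):
Let the row player play B with probability p. Expected payoff against Left: 4p + 2(1−p) = 2p + 2; against Right: (-6)p + 3(1−p) = −9p + 3.
Setting these equal: 2p + 2 = −9p + 3 ⇒ 11p = 1 ⇒ p = 1/11, and the value is (2)·(1/11) + 2 = 24/11.
For the column player: with q = P(Left), equating B's and C's payoffs gives 10q − 6 = −q + 3 ⇒ q = 9/11.

24/11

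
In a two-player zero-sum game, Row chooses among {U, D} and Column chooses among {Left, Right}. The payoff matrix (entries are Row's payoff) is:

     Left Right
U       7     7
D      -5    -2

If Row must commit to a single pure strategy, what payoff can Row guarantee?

Row minima: U → 7, D → -5.
The best of these is 7.

7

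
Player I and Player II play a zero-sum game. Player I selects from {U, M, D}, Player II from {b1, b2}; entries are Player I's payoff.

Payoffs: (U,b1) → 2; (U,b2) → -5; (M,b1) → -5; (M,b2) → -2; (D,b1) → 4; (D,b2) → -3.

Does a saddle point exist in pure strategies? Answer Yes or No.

Row minima: U → -5, M → -5, D → -3; maximin = -3.
Column maxima: b1 → 4, b2 → -2; minimax = -2.
-3 ≠ -2, so no pure-strategy equilibrium exists.

No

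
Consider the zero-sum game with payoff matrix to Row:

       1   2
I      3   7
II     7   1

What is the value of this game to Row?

23/5

Row minima: I → 3, II → 1; maximin = 3.
Column maxima: 1 → 7, 2 → 7; minimax = 7.
3 ≠ 7, so there is no saddle point; optimal play is mixed.
Let Row play I with probability p. Expected payoff against 1: 3p + 7(1−p) = −4p + 7; against 2: 7p + 1(1−p) = 6p + 1.
Setting these equal: −4p + 7 = 6p + 1 ⇒ −10p = -6 ⇒ p = 3/5, and the value is (-4)·(3/5) + 7 = 23/5.
For Column: with q = P(1), equating I's and II's payoffs gives −4q + 7 = 6q + 1 ⇒ q = 3/5.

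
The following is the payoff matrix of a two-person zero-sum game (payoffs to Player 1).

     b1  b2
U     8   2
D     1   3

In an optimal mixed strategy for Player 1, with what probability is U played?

Row minima: U → 2, D → 1; maximin = 2.
Column maxima: b1 → 8, b2 → 3; minimax = 3.
2 ≠ 3, so there is no saddle point; optimal play is mixed.
Let Player 1 play U with probability p. Expected payoff against b1: 8p + 1(1−p) = 7p + 1; against b2: 2p + 3(1−p) = −p + 3.
Setting these equal: 7p + 1 = −p + 3 ⇒ 8p = 2 ⇒ p = 1/4, and the value is (7)·(1/4) + 1 = 11/4.
For Player 2: with q = P(b1), equating U's and D's payoffs gives 6q + 2 = −2q + 3 ⇒ q = 1/8.

1/4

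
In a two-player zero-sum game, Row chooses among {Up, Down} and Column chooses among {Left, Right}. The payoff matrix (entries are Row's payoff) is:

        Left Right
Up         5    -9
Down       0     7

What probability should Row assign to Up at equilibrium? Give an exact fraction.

1/3

Row minima: Up → -9, Down → 0; maximin = 0.
Column maxima: Left → 5, Right → 7; minimax = 5.
0 ≠ 5, so there is no saddle point; optimal play is mixed.
Let Row play Up with probability p. Expected payoff against Left: 5p + 0(1−p) = 5p; against Right: (-9)p + 7(1−p) = −16p + 7.
Setting these equal: 5p = −16p + 7 ⇒ 21p = 7 ⇒ p = 1/3, and the value is (5)·(1/3) = 5/3.
For Column: with q = P(Left), equating Up's and Down's payoffs gives 14q − 9 = −7q + 7 ⇒ q = 16/21.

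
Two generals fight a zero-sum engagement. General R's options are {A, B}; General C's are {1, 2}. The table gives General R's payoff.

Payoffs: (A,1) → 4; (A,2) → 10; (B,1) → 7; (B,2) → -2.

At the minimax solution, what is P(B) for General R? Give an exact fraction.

2/5

Row minima: A → 4, B → -2; maximin = 4.
Column maxima: 1 → 7, 2 → 10; minimax = 7.
4 ≠ 7, so there is no saddle point; optimal play is mixed.
Let General R play A with probability p. Expected payoff against 1: 4p + 7(1−p) = −3p + 7; against 2: 10p + (-2)(1−p) = 12p − 2.
Setting these equal: −3p + 7 = 12p − 2 ⇒ −15p = -9 ⇒ p = 3/5, and the value is (-3)·(3/5) + 7 = 26/5.
For General C: with q = P(1), equating A's and B's payoffs gives −6q + 10 = 9q − 2 ⇒ q = 4/5.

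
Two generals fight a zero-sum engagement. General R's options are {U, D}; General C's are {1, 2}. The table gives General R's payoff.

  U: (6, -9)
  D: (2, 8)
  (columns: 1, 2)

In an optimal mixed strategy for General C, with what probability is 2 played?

Row minima: U → -9, D → 2; maximin = 2.
Column maxima: 1 → 6, 2 → 8; minimax = 6.
2 ≠ 6, so there is no saddle point; optimal play is mixed.
Let General R play U with probability p. Expected payoff against 1: 6p + 2(1−p) = 4p + 2; against 2: (-9)p + 8(1−p) = −17p + 8.
Setting these equal: 4p + 2 = −17p + 8 ⇒ 21p = 6 ⇒ p = 2/7, and the value is (4)·(2/7) + 2 = 22/7.
For General C: with q = P(1), equating U's and D's payoffs gives 15q − 9 = −6q + 8 ⇒ q = 17/21.

4/21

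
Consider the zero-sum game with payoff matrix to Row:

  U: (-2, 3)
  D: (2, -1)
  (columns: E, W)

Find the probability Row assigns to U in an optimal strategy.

Row minima: U → -2, D → -1; maximin = -1.
Column maxima: E → 2, W → 3; minimax = 2.
-1 ≠ 2, so there is no saddle point; optimal play is mixed.
Let Row play U with probability p. Expected payoff against E: (-2)p + 2(1−p) = −4p + 2; against W: 3p + (-1)(1−p) = 4p − 1.
Setting these equal: −4p + 2 = 4p − 1 ⇒ −8p = -3 ⇒ p = 3/8, and the value is (-4)·(3/8) + 2 = 1/2.
For Column: with q = P(E), equating U's and D's payoffs gives −5q + 3 = 3q − 1 ⇒ q = 1/2.

3/8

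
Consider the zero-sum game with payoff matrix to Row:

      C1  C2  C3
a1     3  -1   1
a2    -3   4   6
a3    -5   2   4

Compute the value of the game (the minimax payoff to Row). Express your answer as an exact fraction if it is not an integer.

9/11

Row minima: a1 → -1, a2 → -3, a3 → -5; maximin = -1.
Column maxima: C1 → 3, C2 → 4, C3 → 6; minimax = 3.
-1 ≠ 3, so there is no saddle point; optimal play is mixed.
a3 is strictly dominated by a2, so Row never plays it.
C3 is strictly dominated by C2 (it gives Row strictly more in every row), so Column never plays it.
On the remaining 2×2 (a1, a2 vs C1, C2):
Let Row play a1 with probability p. Expected payoff against C1: 3p + (-3)(1−p) = 6p − 3; against C2: (-1)p + 4(1−p) = −5p + 4.
Setting these equal: 6p − 3 = −5p + 4 ⇒ 11p = 7 ⇒ p = 7/11, and the value is (6)·(7/11) − 3 = 9/11.
For Column: with q = P(C1), equating a1's and a2's payoffs gives 4q − 1 = −7q + 4 ⇒ q = 5/11.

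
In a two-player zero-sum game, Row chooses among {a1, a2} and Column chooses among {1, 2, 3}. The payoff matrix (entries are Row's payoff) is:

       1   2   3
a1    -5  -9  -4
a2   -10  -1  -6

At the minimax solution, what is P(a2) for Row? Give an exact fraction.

Row minima: a1 → -9, a2 → -10; maximin = -9.
Column maxima: 1 → -5, 2 → -1, 3 → -4; minimax = -5.
-9 ≠ -5, so there is no saddle point; optimal play is mixed.
3 is strictly dominated by 1 (it gives Row strictly more in every row), so Column never plays it.
On the remaining 2×2 (a1, a2 vs 1, 2):
Let Row play a1 with probability p. Expected payoff against 1: (-5)p + (-10)(1−p) = 5p − 10; against 2: (-9)p + (-1)(1−p) = −8p − 1.
Setting these equal: 5p − 10 = −8p − 1 ⇒ 13p = 9 ⇒ p = 9/13, and the value is (5)·(9/13) − 10 = -85/13.
For Column: with q = P(1), equating a1's and a2's payoffs gives 4q − 9 = −9q − 1 ⇒ q = 8/13.

4/13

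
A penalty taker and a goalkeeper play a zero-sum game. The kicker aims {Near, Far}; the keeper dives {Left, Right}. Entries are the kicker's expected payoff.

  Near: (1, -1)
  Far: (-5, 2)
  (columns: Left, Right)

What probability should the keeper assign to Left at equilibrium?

1/3

Row minima: Near → -1, Far → -5; maximin = -1.
Column maxima: Left → 1, Right → 2; minimax = 1.
-1 ≠ 1, so there is no saddle point; optimal play is mixed.
Let the kicker play Near with probability p. Expected payoff against Left: 1p + (-5)(1−p) = 6p − 5; against Right: (-1)p + 2(1−p) = −3p + 2.
Setting these equal: 6p − 5 = −3p + 2 ⇒ 9p = 7 ⇒ p = 7/9, and the value is (6)·(7/9) − 5 = -1/3.
For the keeper: with q = P(Left), equating Near's and Far's payoffs gives 2q − 1 = −7q + 2 ⇒ q = 1/3.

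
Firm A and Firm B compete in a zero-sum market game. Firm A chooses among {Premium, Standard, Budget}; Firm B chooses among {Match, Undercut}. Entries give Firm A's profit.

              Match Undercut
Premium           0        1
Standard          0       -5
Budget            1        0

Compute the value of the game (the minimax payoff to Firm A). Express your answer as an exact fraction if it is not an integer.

Row minima: Premium → 0, Standard → -5, Budget → 0; maximin = 0.
Column maxima: Match → 1, Undercut → 1; minimax = 1.
0 ≠ 1, so there is no saddle point; optimal play is mixed.
Standard is strictly dominated by Budget, so Firm A never plays it.
On the remaining 2×2 (Premium, Budget vs Match, Undercut):
Let Firm A play Premium with probability p. Expected payoff against Match: 0p + 1(1−p) = −p + 1; against Undercut: 1p + 0(1−p) = p.
Setting these equal: −p + 1 = p ⇒ −2p = -1 ⇒ p = 1/2, and the value is (-1)·(1/2) + 1 = 1/2.
For Firm B: with q = P(Match), equating Premium's and Budget's payoffs gives −q + 1 = q ⇒ q = 1/2.

1/2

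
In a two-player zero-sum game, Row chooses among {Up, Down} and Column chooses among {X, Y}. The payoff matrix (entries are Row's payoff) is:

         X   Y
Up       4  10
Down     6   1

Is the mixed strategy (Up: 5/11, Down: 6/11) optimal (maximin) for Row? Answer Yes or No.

Against X this mix gives (5/11)·4 + (6/11)·6 = 56/11.
Against Y this mix gives (5/11)·10 + (6/11)·1 = 56/11.
All of Column's active replies (X, Y) yield 56/11, and no column does worse for Row. The mix makes Column indifferent and guarantees 56/11, so it is optimal.

Yes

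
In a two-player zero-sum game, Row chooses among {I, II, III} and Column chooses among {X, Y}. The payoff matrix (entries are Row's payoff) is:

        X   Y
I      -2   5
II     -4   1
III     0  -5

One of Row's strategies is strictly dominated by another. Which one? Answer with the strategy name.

II

I gives a strictly higher payoff than II against every column: -2 > -4, 5 > 1.
So II is strictly dominated and Row never plays it.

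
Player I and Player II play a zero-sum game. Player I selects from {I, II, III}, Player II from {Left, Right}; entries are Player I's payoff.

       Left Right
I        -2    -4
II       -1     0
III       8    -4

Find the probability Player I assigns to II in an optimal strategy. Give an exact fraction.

Row minima: I → -4, II → -1, III → -4; maximin = -1.
Column maxima: Left → 8, Right → 0; minimax = 0.
-1 ≠ 0, so there is no saddle point; optimal play is mixed.
I is strictly dominated by II, so Player I never plays it.
On the remaining 2×2 (II, III vs Left, Right):
Let Player I play II with probability p. Expected payoff against Left: (-1)p + 8(1−p) = −9p + 8; against Right: 0p + (-4)(1−p) = 4p − 4.
Setting these equal: −9p + 8 = 4p − 4 ⇒ −13p = -12 ⇒ p = 12/13, and the value is (-9)·(12/13) + 8 = -4/13.
For Player II: with q = P(Left), equating II's and III's payoffs gives −q = 12q − 4 ⇒ q = 4/13.

12/13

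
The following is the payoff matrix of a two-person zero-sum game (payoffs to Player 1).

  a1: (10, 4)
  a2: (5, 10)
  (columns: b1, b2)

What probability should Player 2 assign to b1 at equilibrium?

6/11

Row minima: a1 → 4, a2 → 5; maximin = 5.
Column maxima: b1 → 10, b2 → 10; minimax = 10.
5 ≠ 10, so there is no saddle point; optimal play is mixed.
Let Player 1 play a1 with probability p. Expected payoff against b1: 10p + 5(1−p) = 5p + 5; against b2: 4p + 10(1−p) = −6p + 10.
Setting these equal: 5p + 5 = −6p + 10 ⇒ 11p = 5 ⇒ p = 5/11, and the value is (5)·(5/11) + 5 = 80/11.
For Player 2: with q = P(b1), equating a1's and a2's payoffs gives 6q + 4 = −5q + 10 ⇒ q = 6/11.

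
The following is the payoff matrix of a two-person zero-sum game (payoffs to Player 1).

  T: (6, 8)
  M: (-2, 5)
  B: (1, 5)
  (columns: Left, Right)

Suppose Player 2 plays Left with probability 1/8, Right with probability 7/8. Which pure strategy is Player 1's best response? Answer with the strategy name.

Expected payoff of T: (1/8)·6 + (7/8)·8 = 31/4.
Expected payoff of M: (1/8)·(-2) + (7/8)·5 = 33/8.
Expected payoff of B: (1/8)·1 + (7/8)·5 = 9/2.
The largest is 31/4, so Player 1's best response is T.

T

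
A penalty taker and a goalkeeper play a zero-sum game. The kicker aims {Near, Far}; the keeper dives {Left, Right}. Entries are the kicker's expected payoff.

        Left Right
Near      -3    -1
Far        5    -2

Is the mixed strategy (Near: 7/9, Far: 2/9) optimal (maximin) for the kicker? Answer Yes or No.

Yes

Against Left this mix gives (7/9)·(-3) + (2/9)·5 = -11/9.
Against Right this mix gives (7/9)·(-1) + (2/9)·(-2) = -11/9.
All of the keeper's active replies (Left, Right) yield -11/9, and no column does worse for the kicker. The mix makes the keeper indifferent and guarantees -11/9, so it is optimal.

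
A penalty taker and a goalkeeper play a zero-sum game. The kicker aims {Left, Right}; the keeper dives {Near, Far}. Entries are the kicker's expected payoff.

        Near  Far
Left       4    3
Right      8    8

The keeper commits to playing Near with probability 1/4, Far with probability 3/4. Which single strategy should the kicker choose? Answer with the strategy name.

Expected payoff of Left: (1/4)·4 + (3/4)·3 = 13/4.
Expected payoff of Right: (1/4)·8 + (3/4)·8 = 8.
The largest is 8, so the kicker's best response is Right.

Right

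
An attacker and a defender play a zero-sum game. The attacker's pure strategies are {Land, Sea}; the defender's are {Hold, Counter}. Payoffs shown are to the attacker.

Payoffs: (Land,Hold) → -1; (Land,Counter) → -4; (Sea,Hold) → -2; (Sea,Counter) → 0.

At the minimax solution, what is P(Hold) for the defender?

4/5

Row minima: Land → -4, Sea → -2; maximin = -2.
Column maxima: Hold → -1, Counter → 0; minimax = -1.
-2 ≠ -1, so there is no saddle point; optimal play is mixed.
Let the attacker play Land with probability p. Expected payoff against Hold: (-1)p + (-2)(1−p) = p − 2; against Counter: (-4)p + 0(1−p) = −4p.
Setting these equal: p − 2 = −4p ⇒ 5p = 2 ⇒ p = 2/5, and the value is (1)·(2/5) − 2 = -8/5.
For the defender: with q = P(Hold), equating Land's and Sea's payoffs gives 3q − 4 = −2q ⇒ q = 4/5.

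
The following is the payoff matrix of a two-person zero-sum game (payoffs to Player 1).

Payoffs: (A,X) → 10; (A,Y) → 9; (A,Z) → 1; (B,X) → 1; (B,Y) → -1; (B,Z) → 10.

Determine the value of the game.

Row minima: A → 1, B → -1; maximin = 1.
Column maxima: X → 10, Y → 9, Z → 10; minimax = 9.
1 ≠ 9, so there is no saddle point; optimal play is mixed.
X is strictly dominated by Y (it gives Player 1 strictly more in every row), so Player 2 never plays it.
On the remaining 2×2 (A, B vs Y, Z):
Let Player 1 play A with probability p. Expected payoff against Y: 9p + (-1)(1−p) = 10p − 1; against Z: 1p + 10(1−p) = −9p + 10.
Setting these equal: 10p − 1 = −9p + 10 ⇒ 19p = 11 ⇒ p = 11/19, and the value is (10)·(11/19) − 1 = 91/19.
For Player 2: with q = P(Y), equating A's and B's payoffs gives 8q + 1 = −11q + 10 ⇒ q = 9/19.

91/19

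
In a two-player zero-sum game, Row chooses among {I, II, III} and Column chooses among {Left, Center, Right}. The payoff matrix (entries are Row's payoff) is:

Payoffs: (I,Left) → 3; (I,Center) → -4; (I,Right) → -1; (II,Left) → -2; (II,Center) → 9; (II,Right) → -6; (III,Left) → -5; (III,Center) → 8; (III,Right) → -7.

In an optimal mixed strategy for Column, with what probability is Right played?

Row minima: I → -4, II → -6, III → -7; maximin = -4.
Column maxima: Left → 3, Center → 9, Right → -1; minimax = -1.
-4 ≠ -1, so there is no saddle point; optimal play is mixed.
III is strictly dominated by II, so Row never plays it.
Left is strictly dominated by Right (it gives Row strictly more in every row), so Column never plays it.
On the remaining 2×2 (I, II vs Center, Right):
Let Row play I with probability p. Expected payoff against Center: (-4)p + 9(1−p) = −13p + 9; against Right: (-1)p + (-6)(1−p) = 5p − 6.
Setting these equal: −13p + 9 = 5p − 6 ⇒ −18p = -15 ⇒ p = 5/6, and the value is (-13)·(5/6) + 9 = -11/6.
For Column: with q = P(Center), equating I's and II's payoffs gives −3q − 1 = 15q − 6 ⇒ q = 5/18.

13/18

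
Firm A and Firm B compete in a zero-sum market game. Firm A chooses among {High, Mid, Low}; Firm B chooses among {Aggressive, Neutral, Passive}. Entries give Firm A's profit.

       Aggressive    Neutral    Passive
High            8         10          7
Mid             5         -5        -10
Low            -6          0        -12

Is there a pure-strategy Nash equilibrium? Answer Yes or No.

Yes

Row minima: High → 7, Mid → -10, Low → -12; maximin = 7.
Column maxima: Aggressive → 8, Neutral → 10, Passive → 7; minimax = 7.
maximin = minimax = 7, so a saddle point exists.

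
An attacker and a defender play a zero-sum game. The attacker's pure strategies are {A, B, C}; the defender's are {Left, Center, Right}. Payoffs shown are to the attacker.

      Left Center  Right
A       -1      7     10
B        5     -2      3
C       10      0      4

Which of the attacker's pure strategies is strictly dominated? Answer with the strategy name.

C gives a strictly higher payoff than B against every column: 10 > 5, 0 > -2, 4 > 3.
So B is strictly dominated and the attacker never plays it.

B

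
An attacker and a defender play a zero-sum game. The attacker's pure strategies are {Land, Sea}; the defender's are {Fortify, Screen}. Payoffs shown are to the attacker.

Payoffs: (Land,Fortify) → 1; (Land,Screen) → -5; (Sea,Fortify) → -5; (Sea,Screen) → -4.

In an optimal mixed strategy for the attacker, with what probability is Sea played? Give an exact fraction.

6/7

Row minima: Land → -5, Sea → -5; maximin = -5.
Column maxima: Fortify → 1, Screen → -4; minimax = -4.
-5 ≠ -4, so there is no saddle point; optimal play is mixed.
Let the attacker play Land with probability p. Expected payoff against Fortify: 1p + (-5)(1−p) = 6p − 5; against Screen: (-5)p + (-4)(1−p) = −p − 4.
Setting these equal: 6p − 5 = −p − 4 ⇒ 7p = 1 ⇒ p = 1/7, and the value is (6)·(1/7) − 5 = -29/7.
For the defender: with q = P(Fortify), equating Land's and Sea's payoffs gives 6q − 5 = −q − 4 ⇒ q = 1/7.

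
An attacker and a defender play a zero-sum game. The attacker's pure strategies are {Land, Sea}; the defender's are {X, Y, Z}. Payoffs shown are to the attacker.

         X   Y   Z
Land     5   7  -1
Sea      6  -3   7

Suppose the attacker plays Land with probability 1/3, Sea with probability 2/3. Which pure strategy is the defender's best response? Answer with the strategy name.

Y

If the defender plays X, the attacker's expected payoff is (1/3)·5 + (2/3)·6 = 17/3.
If the defender plays Y, the attacker's expected payoff is (1/3)·7 + (2/3)·(-3) = 1/3.
If the defender plays Z, the attacker's expected payoff is (1/3)·(-1) + (2/3)·7 = 13/3.
The defender minimizes the attacker's payoff; the smallest is 1/3, so the best response is Y.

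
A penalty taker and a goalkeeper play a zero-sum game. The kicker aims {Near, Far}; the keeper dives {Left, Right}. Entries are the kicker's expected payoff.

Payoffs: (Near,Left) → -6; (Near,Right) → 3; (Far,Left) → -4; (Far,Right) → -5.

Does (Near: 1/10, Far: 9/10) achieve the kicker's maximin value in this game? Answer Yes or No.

Yes

Against Left this mix gives (1/10)·(-6) + (9/10)·(-4) = -21/5.
Against Right this mix gives (1/10)·3 + (9/10)·(-5) = -21/5.
All of the keeper's active replies (Left, Right) yield -21/5, and no column does worse for the kicker. The mix makes the keeper indifferent and guarantees -21/5, so it is optimal.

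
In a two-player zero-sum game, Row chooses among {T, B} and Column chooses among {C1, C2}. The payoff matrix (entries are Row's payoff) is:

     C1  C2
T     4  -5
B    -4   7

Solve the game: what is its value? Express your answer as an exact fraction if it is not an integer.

2/5

Row minima: T → -5, B → -4; maximin = -4.
Column maxima: C1 → 4, C2 → 7; minimax = 4.
-4 ≠ 4, so there is no saddle point; optimal play is mixed.
Let Row play T with probability p. Expected payoff against C1: 4p + (-4)(1−p) = 8p − 4; against C2: (-5)p + 7(1−p) = −12p + 7.
Setting these equal: 8p − 4 = −12p + 7 ⇒ 20p = 11 ⇒ p = 11/20, and the value is (8)·(11/20) − 4 = 2/5.
For Column: with q = P(C1), equating T's and B's payoffs gives 9q − 5 = −11q + 7 ⇒ q = 3/5.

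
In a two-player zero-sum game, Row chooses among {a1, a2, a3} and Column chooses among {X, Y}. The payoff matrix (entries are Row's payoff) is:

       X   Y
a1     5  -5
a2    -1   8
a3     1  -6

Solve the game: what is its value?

35/19

Row minima: a1 → -5, a2 → -1, a3 → -6; maximin = -1.
Column maxima: X → 5, Y → 8; minimax = 5.
-1 ≠ 5, so there is no saddle point; optimal play is mixed.
a3 is strictly dominated by a1, so Row never plays it.
On the remaining 2×2 (a1, a2 vs X, Y):
Let Row play a1 with probability p. Expected payoff against X: 5p + (-1)(1−p) = 6p − 1; against Y: (-5)p + 8(1−p) = −13p + 8.
Setting these equal: 6p − 1 = −13p + 8 ⇒ 19p = 9 ⇒ p = 9/19, and the value is (6)·(9/19) − 1 = 35/19.
For Column: with q = P(X), equating a1's and a2's payoffs gives 10q − 5 = −9q + 8 ⇒ q = 13/19.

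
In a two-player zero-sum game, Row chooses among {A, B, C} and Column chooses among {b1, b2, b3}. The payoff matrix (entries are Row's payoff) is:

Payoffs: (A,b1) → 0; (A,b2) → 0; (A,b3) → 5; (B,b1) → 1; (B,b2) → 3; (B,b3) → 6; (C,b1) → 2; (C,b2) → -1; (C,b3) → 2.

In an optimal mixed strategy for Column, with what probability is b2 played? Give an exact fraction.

1/5

Row minima: A → 0, B → 1, C → -1; maximin = 1.
Column maxima: b1 → 2, b2 → 3, b3 → 6; minimax = 2.
1 ≠ 2, so there is no saddle point; optimal play is mixed.
A is strictly dominated by B, so Row never plays it.
b3 is strictly dominated by b2 (it gives Row strictly more in every row), so Column never plays it.
On the remaining 2×2 (B, C vs b1, b2):
Let Row play B with probability p. Expected payoff against b1: 1p + 2(1−p) = −p + 2; against b2: 3p + (-1)(1−p) = 4p − 1.
Setting these equal: −p + 2 = 4p − 1 ⇒ −5p = -3 ⇒ p = 3/5, and the value is (-1)·(3/5) + 2 = 7/5.
For Column: with q = P(b1), equating B's and C's payoffs gives −2q + 3 = 3q − 1 ⇒ q = 4/5.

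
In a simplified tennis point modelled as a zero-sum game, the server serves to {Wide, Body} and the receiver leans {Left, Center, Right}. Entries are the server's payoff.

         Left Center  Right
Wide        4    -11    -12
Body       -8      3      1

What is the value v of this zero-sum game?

-92/25

Row minima: Wide → -12, Body → -8; maximin = -8.
Column maxima: Left → 4, Center → 3, Right → 1; minimax = 1.
-8 ≠ 1, so there is no saddle point; optimal play is mixed.
Center is strictly dominated by Right (it gives the server strictly more in every row), so the receiver never plays it.
On the remaining 2×2 (Wide, Body vs Left, Right):
Let the server play Wide with probability p. Expected payoff against Left: 4p + (-8)(1−p) = 12p − 8; against Right: (-12)p + 1(1−p) = −13p + 1.
Setting these equal: 12p − 8 = −13p + 1 ⇒ 25p = 9 ⇒ p = 9/25, and the value is (12)·(9/25) − 8 = -92/25.
For the receiver: with q = P(Left), equating Wide's and Body's payoffs gives 16q − 12 = −9q + 1 ⇒ q = 13/25.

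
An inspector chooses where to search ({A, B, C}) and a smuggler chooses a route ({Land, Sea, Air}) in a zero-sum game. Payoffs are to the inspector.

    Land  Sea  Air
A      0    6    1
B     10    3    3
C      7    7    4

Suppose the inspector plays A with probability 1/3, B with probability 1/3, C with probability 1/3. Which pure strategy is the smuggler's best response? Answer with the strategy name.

If the smuggler plays Land, the inspector's expected payoff is (1/3)·0 + (1/3)·10 + (1/3)·7 = 17/3.
If the smuggler plays Sea, the inspector's expected payoff is (1/3)·6 + (1/3)·3 + (1/3)·7 = 16/3.
If the smuggler plays Air, the inspector's expected payoff is (1/3)·1 + (1/3)·3 + (1/3)·4 = 8/3.
The smuggler minimizes the inspector's payoff; the smallest is 8/3, so the best response is Air.

Air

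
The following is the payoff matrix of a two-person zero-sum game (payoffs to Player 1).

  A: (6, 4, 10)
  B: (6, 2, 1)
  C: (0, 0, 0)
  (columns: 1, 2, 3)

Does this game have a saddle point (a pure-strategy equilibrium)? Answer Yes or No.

Yes

Row minima: A → 4, B → 1, C → 0; maximin = 4.
Column maxima: 1 → 6, 2 → 4, 3 → 10; minimax = 4.
maximin = minimax = 4, so a saddle point exists.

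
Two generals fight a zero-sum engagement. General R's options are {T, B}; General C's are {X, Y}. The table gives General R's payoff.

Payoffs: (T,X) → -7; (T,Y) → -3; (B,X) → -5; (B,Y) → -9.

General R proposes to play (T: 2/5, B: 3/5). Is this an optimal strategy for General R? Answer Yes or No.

Against X this mix gives (2/5)·(-7) + (3/5)·(-5) = -29/5.
Against Y this mix gives (2/5)·(-3) + (3/5)·(-9) = -33/5.
General C will play Y, holding General R to -33/5. Shifting weight toward the row that does better against Y would raise this floor (the equalizing mix achieves -6 against both Y and X), so the proposed strategy is not optimal.

No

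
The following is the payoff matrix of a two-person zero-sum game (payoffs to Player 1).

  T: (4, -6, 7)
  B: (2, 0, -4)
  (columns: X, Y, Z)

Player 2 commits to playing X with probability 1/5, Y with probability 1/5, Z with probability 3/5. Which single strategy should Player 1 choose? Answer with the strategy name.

Expected payoff of T: (1/5)·4 + (1/5)·(-6) + (3/5)·7 = 19/5.
Expected payoff of B: (1/5)·2 + (1/5)·0 + (3/5)·(-4) = -2.
The largest is 19/5, so Player 1's best response is T.

T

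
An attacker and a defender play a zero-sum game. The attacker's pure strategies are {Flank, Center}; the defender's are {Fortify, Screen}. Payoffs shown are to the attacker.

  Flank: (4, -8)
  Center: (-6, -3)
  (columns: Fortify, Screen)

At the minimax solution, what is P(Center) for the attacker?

Row minima: Flank → -8, Center → -6; maximin = -6.
Column maxima: Fortify → 4, Screen → -3; minimax = -3.
-6 ≠ -3, so there is no saddle point; optimal play is mixed.
Let the attacker play Flank with probability p. Expected payoff against Fortify: 4p + (-6)(1−p) = 10p − 6; against Screen: (-8)p + (-3)(1−p) = −5p − 3.
Setting these equal: 10p − 6 = −5p − 3 ⇒ 15p = 3 ⇒ p = 1/5, and the value is (10)·(1/5) − 6 = -4.
For the defender: with q = P(Fortify), equating Flank's and Center's payoffs gives 12q − 8 = −3q − 3 ⇒ q = 1/3.

4/5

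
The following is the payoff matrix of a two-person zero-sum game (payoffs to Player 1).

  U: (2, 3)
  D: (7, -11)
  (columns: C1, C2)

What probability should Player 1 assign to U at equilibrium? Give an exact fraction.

Row minima: U → 2, D → -11; maximin = 2.
Column maxima: C1 → 7, C2 → 3; minimax = 3.
2 ≠ 3, so there is no saddle point; optimal play is mixed.
Let Player 1 play U with probability p. Expected payoff against C1: 2p + 7(1−p) = −5p + 7; against C2: 3p + (-11)(1−p) = 14p − 11.
Setting these equal: −5p + 7 = 14p − 11 ⇒ −19p = -18 ⇒ p = 18/19, and the value is (-5)·(18/19) + 7 = 43/19.
For Player 2: with q = P(C1), equating U's and D's payoffs gives −q + 3 = 18q − 11 ⇒ q = 14/19.

18/19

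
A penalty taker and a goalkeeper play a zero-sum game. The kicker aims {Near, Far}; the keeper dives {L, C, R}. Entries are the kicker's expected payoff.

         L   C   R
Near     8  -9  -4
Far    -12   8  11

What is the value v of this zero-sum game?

-44/37

Row minima: Near → -9, Far → -12; maximin = -9.
Column maxima: L → 8, C → 8, R → 11; minimax = 8.
-9 ≠ 8, so there is no saddle point; optimal play is mixed.
R is strictly dominated by C (it gives the kicker strictly more in every row), so the keeper never plays it.
On the remaining 2×2 (Near, Far vs L, C):
Let the kicker play Near with probability p. Expected payoff against L: 8p + (-12)(1−p) = 20p − 12; against C: (-9)p + 8(1−p) = −17p + 8.
Setting these equal: 20p − 12 = −17p + 8 ⇒ 37p = 20 ⇒ p = 20/37, and the value is (20)·(20/37) − 12 = -44/37.
For the keeper: with q = P(L), equating Near's and Far's payoffs gives 17q − 9 = −20q + 8 ⇒ q = 17/37.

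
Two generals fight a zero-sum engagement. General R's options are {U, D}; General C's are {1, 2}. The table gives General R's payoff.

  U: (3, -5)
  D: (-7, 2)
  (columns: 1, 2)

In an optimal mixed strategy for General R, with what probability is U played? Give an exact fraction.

9/17

Row minima: U → -5, D → -7; maximin = -5.
Column maxima: 1 → 3, 2 → 2; minimax = 2.
-5 ≠ 2, so there is no saddle point; optimal play is mixed.
Let General R play U with probability p. Expected payoff against 1: 3p + (-7)(1−p) = 10p − 7; against 2: (-5)p + 2(1−p) = −7p + 2.
Setting these equal: 10p − 7 = −7p + 2 ⇒ 17p = 9 ⇒ p = 9/17, and the value is (10)·(9/17) − 7 = -29/17.
For General C: with q = P(1), equating U's and D's payoffs gives 8q − 5 = −9q + 2 ⇒ q = 7/17.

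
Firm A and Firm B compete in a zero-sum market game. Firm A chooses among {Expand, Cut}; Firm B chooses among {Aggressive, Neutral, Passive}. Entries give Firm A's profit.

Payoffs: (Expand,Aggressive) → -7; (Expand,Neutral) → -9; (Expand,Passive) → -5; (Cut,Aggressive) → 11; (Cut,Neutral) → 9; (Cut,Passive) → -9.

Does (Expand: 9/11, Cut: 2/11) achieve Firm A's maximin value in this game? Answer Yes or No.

Against Aggressive this mix gives (9/11)·(-7) + (2/11)·11 = -41/11.
Against Neutral this mix gives (9/11)·(-9) + (2/11)·9 = -63/11.
Against Passive this mix gives (9/11)·(-5) + (2/11)·(-9) = -63/11.
All of Firm B's active replies (Neutral, Passive) yield -63/11, and no column does worse for Firm A. The mix makes Firm B indifferent and guarantees -63/11, so it is optimal.

Yes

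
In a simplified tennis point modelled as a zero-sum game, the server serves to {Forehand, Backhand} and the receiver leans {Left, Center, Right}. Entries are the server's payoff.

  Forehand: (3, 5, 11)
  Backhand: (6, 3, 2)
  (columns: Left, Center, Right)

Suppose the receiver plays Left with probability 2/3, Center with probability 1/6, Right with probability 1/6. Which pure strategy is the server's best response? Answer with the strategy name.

Expected payoff of Forehand: (2/3)·3 + (1/6)·5 + (1/6)·11 = 14/3.
Expected payoff of Backhand: (2/3)·6 + (1/6)·3 + (1/6)·2 = 29/6.
The largest is 29/6, so the server's best response is Backhand.

Backhand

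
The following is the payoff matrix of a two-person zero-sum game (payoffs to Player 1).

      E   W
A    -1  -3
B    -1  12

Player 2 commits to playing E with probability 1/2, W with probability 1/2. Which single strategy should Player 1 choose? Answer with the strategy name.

Expected payoff of A: (1/2)·(-1) + (1/2)·(-3) = -2.
Expected payoff of B: (1/2)·(-1) + (1/2)·12 = 11/2.
The largest is 11/2, so Player 1's best response is B.

B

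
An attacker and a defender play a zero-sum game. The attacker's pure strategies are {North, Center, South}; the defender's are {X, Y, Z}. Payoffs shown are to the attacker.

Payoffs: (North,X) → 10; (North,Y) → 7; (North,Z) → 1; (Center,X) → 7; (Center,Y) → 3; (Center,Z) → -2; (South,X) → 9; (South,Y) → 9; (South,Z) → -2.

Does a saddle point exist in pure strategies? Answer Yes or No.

Yes

Row minima: North → 1, Center → -2, South → -2; maximin = 1.
Column maxima: X → 10, Y → 9, Z → 1; minimax = 1.
maximin = minimax = 1, so a saddle point exists.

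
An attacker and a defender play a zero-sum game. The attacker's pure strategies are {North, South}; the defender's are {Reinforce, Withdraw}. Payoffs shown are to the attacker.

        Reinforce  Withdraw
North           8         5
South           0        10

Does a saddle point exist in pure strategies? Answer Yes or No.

No

Row minima: North → 5, South → 0; maximin = 5.
Column maxima: Reinforce → 8, Withdraw → 10; minimax = 8.
5 ≠ 8, so no pure-strategy equilibrium exists.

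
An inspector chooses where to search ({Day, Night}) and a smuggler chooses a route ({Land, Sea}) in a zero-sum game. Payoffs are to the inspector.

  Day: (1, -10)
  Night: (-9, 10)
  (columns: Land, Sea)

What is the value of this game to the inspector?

-8/3

Row minima: Day → -10, Night → -9; maximin = -9.
Column maxima: Land → 1, Sea → 10; minimax = 1.
-9 ≠ 1, so there is no saddle point; optimal play is mixed.
Let the inspector play Day with probability p. Expected payoff against Land: 1p + (-9)(1−p) = 10p − 9; against Sea: (-10)p + 10(1−p) = −20p + 10.
Setting these equal: 10p − 9 = −20p + 10 ⇒ 30p = 19 ⇒ p = 19/30, and the value is (10)·(19/30) − 9 = -8/3.
For the smuggler: with q = P(Land), equating Day's and Night's payoffs gives 11q − 10 = −19q + 10 ⇒ q = 2/3.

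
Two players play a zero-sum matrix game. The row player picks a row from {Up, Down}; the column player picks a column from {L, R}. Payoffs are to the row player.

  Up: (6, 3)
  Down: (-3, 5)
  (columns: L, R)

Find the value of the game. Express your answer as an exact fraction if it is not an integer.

39/11

Row minima: Up → 3, Down → -3; maximin = 3.
Column maxima: L → 6, R → 5; minimax = 5.
3 ≠ 5, so there is no saddle point; optimal play is mixed.
Let the row player play Up with probability p. Expected payoff against L: 6p + (-3)(1−p) = 9p − 3; against R: 3p + 5(1−p) = −2p + 5.
Setting these equal: 9p − 3 = −2p + 5 ⇒ 11p = 8 ⇒ p = 8/11, and the value is (9)·(8/11) − 3 = 39/11.
For the column player: with q = P(L), equating Up's and Down's payoffs gives 3q + 3 = −8q + 5 ⇒ q = 2/11.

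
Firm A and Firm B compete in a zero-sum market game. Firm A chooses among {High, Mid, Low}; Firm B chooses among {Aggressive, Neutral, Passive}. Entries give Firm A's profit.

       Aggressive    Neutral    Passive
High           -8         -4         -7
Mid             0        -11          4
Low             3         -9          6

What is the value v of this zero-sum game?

-21/4

Row minima: High → -8, Mid → -11, Low → -9; maximin = -8.
Column maxima: Aggressive → 3, Neutral → -4, Passive → 6; minimax = -4.
-8 ≠ -4, so there is no saddle point; optimal play is mixed.
Mid is strictly dominated by Low, so Firm A never plays it.
Passive is strictly dominated by Aggressive (it gives Firm A strictly more in every row), so Firm B never plays it.
On the remaining 2×2 (High, Low vs Aggressive, Neutral):
Let Firm A play High with probability p. Expected payoff against Aggressive: (-8)p + 3(1−p) = −11p + 3; against Neutral: (-4)p + (-9)(1−p) = 5p − 9.
Setting these equal: −11p + 3 = 5p − 9 ⇒ −16p = -12 ⇒ p = 3/4, and the value is (-11)·(3/4) + 3 = -21/4.
For Firm B: with q = P(Aggressive), equating High's and Low's payoffs gives −4q − 4 = 12q − 9 ⇒ q = 5/16.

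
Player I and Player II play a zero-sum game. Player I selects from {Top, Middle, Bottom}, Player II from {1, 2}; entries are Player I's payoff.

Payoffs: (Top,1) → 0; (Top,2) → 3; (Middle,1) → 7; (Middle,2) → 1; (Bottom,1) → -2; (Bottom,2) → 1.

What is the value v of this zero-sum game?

7/3

Row minima: Top → 0, Middle → 1, Bottom → -2; maximin = 1.
Column maxima: 1 → 7, 2 → 3; minimax = 3.
1 ≠ 3, so there is no saddle point; optimal play is mixed.
Bottom is strictly dominated by Top, so Player I never plays it.
On the remaining 2×2 (Top, Middle vs 1, 2):
Let Player I play Top with probability p. Expected payoff against 1: 0p + 7(1−p) = −7p + 7; against 2: 3p + 1(1−p) = 2p + 1.
Setting these equal: −7p + 7 = 2p + 1 ⇒ −9p = -6 ⇒ p = 2/3, and the value is (-7)·(2/3) + 7 = 7/3.
For Player II: with q = P(1), equating Top's and Middle's payoffs gives −3q + 3 = 6q + 1 ⇒ q = 2/9.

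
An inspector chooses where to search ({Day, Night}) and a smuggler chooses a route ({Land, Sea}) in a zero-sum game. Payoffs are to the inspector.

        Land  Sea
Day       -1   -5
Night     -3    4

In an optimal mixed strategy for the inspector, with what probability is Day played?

7/11

Row minima: Day → -5, Night → -3; maximin = -3.
Column maxima: Land → -1, Sea → 4; minimax = -1.
-3 ≠ -1, so there is no saddle point; optimal play is mixed.
Let the inspector play Day with probability p. Expected payoff against Land: (-1)p + (-3)(1−p) = 2p − 3; against Sea: (-5)p + 4(1−p) = −9p + 4.
Setting these equal: 2p − 3 = −9p + 4 ⇒ 11p = 7 ⇒ p = 7/11, and the value is (2)·(7/11) − 3 = -19/11.
For the smuggler: with q = P(Land), equating Day's and Night's payoffs gives 4q − 5 = −7q + 4 ⇒ q = 9/11.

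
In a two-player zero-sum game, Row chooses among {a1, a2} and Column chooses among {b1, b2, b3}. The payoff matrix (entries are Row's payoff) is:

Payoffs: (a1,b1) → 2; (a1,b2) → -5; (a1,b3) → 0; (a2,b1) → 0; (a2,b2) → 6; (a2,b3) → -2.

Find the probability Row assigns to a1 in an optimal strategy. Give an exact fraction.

8/13

Row minima: a1 → -5, a2 → -2; maximin = -2.
Column maxima: b1 → 2, b2 → 6, b3 → 0; minimax = 0.
-2 ≠ 0, so there is no saddle point; optimal play is mixed.
b1 is strictly dominated by b3 (it gives Row strictly more in every row), so Column never plays it.
On the remaining 2×2 (a1, a2 vs b2, b3):
Let Row play a1 with probability p. Expected payoff against b2: (-5)p + 6(1−p) = −11p + 6; against b3: 0p + (-2)(1−p) = 2p − 2.
Setting these equal: −11p + 6 = 2p − 2 ⇒ −13p = -8 ⇒ p = 8/13, and the value is (-11)·(8/13) + 6 = -10/13.
For Column: with q = P(b2), equating a1's and a2's payoffs gives −5q = 8q − 2 ⇒ q = 2/13.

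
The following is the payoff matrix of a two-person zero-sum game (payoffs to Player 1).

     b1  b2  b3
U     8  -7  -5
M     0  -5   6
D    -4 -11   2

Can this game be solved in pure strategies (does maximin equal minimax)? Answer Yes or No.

Row minima: U → -7, M → -5, D → -11; maximin = -5.
Column maxima: b1 → 8, b2 → -5, b3 → 6; minimax = -5.
maximin = minimax = -5, so a saddle point exists.

Yes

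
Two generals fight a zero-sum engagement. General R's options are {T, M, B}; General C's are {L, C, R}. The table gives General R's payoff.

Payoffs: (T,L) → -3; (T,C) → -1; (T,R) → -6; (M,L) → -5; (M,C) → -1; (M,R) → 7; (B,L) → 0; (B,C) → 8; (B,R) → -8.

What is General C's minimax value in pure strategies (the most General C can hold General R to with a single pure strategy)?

0

Column maxima: L → 0, C → 8, R → 7.
The smallest of these is 0.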